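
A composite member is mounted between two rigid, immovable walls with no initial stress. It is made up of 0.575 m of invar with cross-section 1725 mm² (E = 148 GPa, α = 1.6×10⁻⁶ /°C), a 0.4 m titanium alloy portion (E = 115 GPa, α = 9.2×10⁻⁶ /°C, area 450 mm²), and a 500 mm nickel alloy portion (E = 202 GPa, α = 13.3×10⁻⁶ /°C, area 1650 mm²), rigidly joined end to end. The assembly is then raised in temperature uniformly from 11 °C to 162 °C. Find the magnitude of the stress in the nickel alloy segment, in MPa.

Free thermal expansion of the whole bar: Σ αᵢΔT Lᵢ = 1.6×10⁻⁶×151×575 + 9.2×10⁻⁶×151×400 + 13.3×10⁻⁶×151×500 = 1.699 mm.
The walls prevent any net length change, so an axial force P (same in every segment) develops. Compatibility: P · Σ Lᵢ/(AᵢEᵢ) = δ_free.
Σ Lᵢ/(AᵢEᵢ) = 575/(1725×148×10³) + 400/(450×115×10³) + 500/(1650×202×10³) = 1.148×10⁻⁵ mm/N.
Hence P = δ_free / Σ(L/AE) = 1.699/1.148×10⁻⁵ = 148 kN (compressive).
σ_{nickel alloy} = P / A = 148000 / 1650 = 89.67 MPa.

σ ≈ 89.7 MPa (compressive)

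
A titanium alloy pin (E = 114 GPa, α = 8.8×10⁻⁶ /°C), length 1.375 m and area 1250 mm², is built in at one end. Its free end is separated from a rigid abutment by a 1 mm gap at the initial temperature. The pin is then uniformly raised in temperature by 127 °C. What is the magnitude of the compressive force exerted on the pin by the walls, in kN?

If the wall were absent the pin would grow by αΔT L = 8.8×10⁻⁶ × 127 × 1375 = 1.537 mm.
After closing the 1 mm clearance, 1.537 − 1 = 0.5367 mm of expansion remains to be suppressed by the wall.
That suppressed elongation corresponds to σ = E·Δ/L = 114×10³ × 0.5367/1375 = 44.5 MPa.
P = σA = 44.5 × 1250 = 55.62 kN.

P ≈ 55.6 kN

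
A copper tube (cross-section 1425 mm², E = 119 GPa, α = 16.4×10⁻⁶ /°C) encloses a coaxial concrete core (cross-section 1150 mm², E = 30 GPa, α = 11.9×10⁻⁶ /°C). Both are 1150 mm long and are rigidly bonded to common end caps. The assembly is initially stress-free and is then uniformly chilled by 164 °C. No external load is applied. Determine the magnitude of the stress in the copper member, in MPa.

Equilibrium of a rigid end plate with no external load gives equal and opposite internal forces ±P in the two members. Since α_{copper} > α_{concrete}, cooling drives the copper into tension and the concrete into compression.
Setting the final lengths equal and cancelling L: (α₁ − α₂)ΔT = P/(A₁E₁) + P/(A₂E₂).
|α₁ − α₂|·ΔT = 4.5×10⁻⁶ × 164 = 0.000738.
1/(A₁E₁) + 1/(A₂E₂) = 1/(1425×119×10³) + 1/(1150×30×10³) = 3.488×10⁻⁸ N⁻¹.
P = 0.000738 / 3.488×10⁻⁸ = 21160 N = 21.16 kN.
σ_{copper} = P/A₁ = 21160/1425 = 14.85 MPa, tensile.

σ ≈ 14.8 MPa (tensile)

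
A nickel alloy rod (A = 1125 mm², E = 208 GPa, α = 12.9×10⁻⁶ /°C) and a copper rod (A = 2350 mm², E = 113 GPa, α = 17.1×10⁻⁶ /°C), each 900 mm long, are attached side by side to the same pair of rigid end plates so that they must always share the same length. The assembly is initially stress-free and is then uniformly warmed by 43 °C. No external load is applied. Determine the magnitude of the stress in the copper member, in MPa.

The copper has the larger α, so on heating it would change length more than the nickel alloy if both were free. The rigid plates force a common final length, so the copper is put into compression and the nickel alloy into tension, with equal and opposite forces P (no external load).
Equating the net (thermal + elastic) strains gives |α₁ − α₂|·ΔT = P·[1/(A₁E₁) + 1/(A₂E₂)].
|α₁ − α₂|·ΔT = 4.2×10⁻⁶ × 43 = 0.0001806.
1/(A₁E₁) + 1/(A₂E₂) = 1/(1125×208×10³) + 1/(2350×113×10³) = 8.039×10⁻⁹ N⁻¹.
P = 0.0001806 / 8.039×10⁻⁹ = 22460 N = 22.46 kN.
σ_{copper} = P/A₂ = 22460/2350 = 9.559 MPa, compressive.

σ ≈ 9.56 MPa (compressive)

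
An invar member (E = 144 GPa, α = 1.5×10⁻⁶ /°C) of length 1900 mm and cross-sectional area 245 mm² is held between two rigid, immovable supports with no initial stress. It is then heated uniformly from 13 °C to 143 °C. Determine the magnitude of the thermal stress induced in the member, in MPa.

σ ≈ 28.1 MPa (compressive)

With length fixed, the mechanical strain must cancel the thermal strain αΔT = 1.5×10⁻⁶ × 130 = 195×10⁻⁶.
σ = EαΔT = 144×10³ × 1.5×10⁻⁶ × 130 = 28.08 MPa (compressive; the member is trying to expand).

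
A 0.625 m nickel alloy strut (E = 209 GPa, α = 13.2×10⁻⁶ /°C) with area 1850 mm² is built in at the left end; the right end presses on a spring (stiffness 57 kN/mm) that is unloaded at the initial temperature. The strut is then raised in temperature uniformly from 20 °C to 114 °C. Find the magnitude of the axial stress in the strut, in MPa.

If the spring were absent the strut would lengthen by αΔT L = 13.2×10⁻⁶ × 94 × 625 = 0.7755 mm.
With a force P in the spring, the elastic change of the strut is PL/(AE) and that of the spring is P/k; compatibility requires their sum to equal δ_free.
So P = δ_free / [L/(AE) + 1/k] = 0.7755 / [ 625/(1850×209×10³) + 1/(57×10³) ].
P = 0.7755 / 1.916×10⁻⁵ = 40470 N.
σ = P/A = 40470/1850 = 21.88 MPa.

σ ≈ 21.9 MPa (compressive)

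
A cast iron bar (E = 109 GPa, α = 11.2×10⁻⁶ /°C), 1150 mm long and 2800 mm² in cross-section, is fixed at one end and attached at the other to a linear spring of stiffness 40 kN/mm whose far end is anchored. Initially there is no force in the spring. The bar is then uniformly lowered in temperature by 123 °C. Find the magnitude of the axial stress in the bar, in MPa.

σ ≈ 19.7 MPa (tensile)

The unrestrained thermal change is αΔT L = 11.2×10⁻⁶ × 123 × 1150 = 1.584 mm.
With a force P in the spring, the elastic change of the bar is PL/(AE) and that of the spring is P/k; compatibility requires their sum to equal δ_free.
So P = δ_free / [L/(AE) + 1/k] = 1.584 / [ 1150/(2800×109×10³) + 1/(40×10³) ].
P = 1.584 / 2.877×10⁻⁵ = 55070 N.
σ = P/A = 55070/2800 = 19.67 MPa.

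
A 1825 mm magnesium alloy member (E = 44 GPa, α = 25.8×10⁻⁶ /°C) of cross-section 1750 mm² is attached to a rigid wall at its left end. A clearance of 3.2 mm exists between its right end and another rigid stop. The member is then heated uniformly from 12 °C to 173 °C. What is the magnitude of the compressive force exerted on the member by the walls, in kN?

P ≈ 185 kN

If the wall were absent the member would grow by αΔT L = 25.8×10⁻⁶ × 161 × 1825 = 7.581 mm.
This exceeds the 3.2 mm gap, so the wall pushes back. The portion of expansion that must be recovered elastically is δ_free − gap = 7.581 − 3.2 = 4.381 mm.
That suppressed elongation corresponds to σ = E·Δ/L = 44×10³ × 4.381/1825 = 105.6 MPa.
P = σA = 105.6 × 1750 = 184.8 kN.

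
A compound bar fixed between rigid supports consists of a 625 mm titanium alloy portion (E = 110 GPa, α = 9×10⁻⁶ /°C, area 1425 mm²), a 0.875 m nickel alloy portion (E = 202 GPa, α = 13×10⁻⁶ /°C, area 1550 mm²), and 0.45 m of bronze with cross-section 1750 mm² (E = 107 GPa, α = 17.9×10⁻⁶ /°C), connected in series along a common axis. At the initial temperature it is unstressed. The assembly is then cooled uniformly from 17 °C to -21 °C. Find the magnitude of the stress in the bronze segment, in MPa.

σ ≈ 59.2 MPa (tensile)

Free thermal contraction of the whole bar: Σ αᵢΔT Lᵢ = 9×10⁻⁶×38×625 + 13×10⁻⁶×38×875 + 17.9×10⁻⁶×38×450 = 0.9521 mm.
The walls prevent any net length change, so an axial force P (same in every segment) develops. Compatibility: P · Σ Lᵢ/(AᵢEᵢ) = δ_free.
The series flexibility is Σ Lᵢ/(AᵢEᵢ) = 625/(1425×110×10³) + 875/(1550×202×10³) + 450/(1750×107×10³) = 9.185×10⁻⁶ mm/N.
P = 0.9521 / 9.185×10⁻⁶ = 103700 N = 103.7 kN, tensile.
σ_{bronze} = P / A = 103700 / 1750 = 59.23 MPa.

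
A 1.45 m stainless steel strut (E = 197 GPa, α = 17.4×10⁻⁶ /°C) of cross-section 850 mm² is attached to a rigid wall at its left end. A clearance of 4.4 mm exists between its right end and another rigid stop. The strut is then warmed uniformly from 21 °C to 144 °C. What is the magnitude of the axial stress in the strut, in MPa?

σ ≈ 0 MPa

Unrestrained expansion: δ_free = αΔT L = 17.4×10⁻⁶ × 123 × 1450 = 3.103 mm.
This is smaller than the 4.4 mm clearance, so the strut expands freely without reaching the stop — the stress is zero.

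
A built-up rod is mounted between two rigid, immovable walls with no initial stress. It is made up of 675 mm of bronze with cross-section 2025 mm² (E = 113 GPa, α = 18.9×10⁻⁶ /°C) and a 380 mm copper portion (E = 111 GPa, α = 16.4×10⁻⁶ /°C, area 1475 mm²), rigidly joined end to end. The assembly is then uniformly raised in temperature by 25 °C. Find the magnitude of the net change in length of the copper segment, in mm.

With the walls removed the bar would change length by δ_free = Σ αᵢΔT Lᵢ = 18.9×10⁻⁶×25×675 + 16.4×10⁻⁶×25×380 = 0.4747 mm.
The rigid supports impose zero overall length change; the single axial force P common to all segments must satisfy P Σ Lᵢ/(AᵢEᵢ) = δ_free.
Σ Lᵢ/(AᵢEᵢ) = 675/(2025×113×10³) + 380/(1475×111×10³) = 5.271×10⁻⁶ mm/N.
P = 0.4747 / 5.271×10⁻⁶ = 90070 N = 90.07 kN, compressive.
For the copper segment, free thermal change = 16.4×10⁻⁶×25×380 = 0.1558 mm and elastic change from P = 90070×380/(1475×111×10³) = 0.209 mm; these oppose, so the net change is 0.0532 mm (segment shortens).

|ΔL| ≈ 0.0532 mm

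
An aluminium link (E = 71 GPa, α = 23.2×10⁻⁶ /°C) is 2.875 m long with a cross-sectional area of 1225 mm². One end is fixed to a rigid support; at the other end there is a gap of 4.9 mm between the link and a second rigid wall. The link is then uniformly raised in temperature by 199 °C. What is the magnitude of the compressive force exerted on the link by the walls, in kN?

P ≈ 253 kN

Free thermal elongation = αΔT L = 23.2×10⁻⁶ × 199 × 2875 = 13.27 mm.
This exceeds the 4.9 mm gap, so the wall pushes back. The portion of expansion that must be recovered elastically is δ_free − gap = 13.27 − 4.9 = 8.373 mm.
That suppressed elongation corresponds to σ = E·Δ/L = 71×10³ × 8.373/2875 = 206.8 MPa.
P = σA = 206.8 × 1225 = 253.3 kN.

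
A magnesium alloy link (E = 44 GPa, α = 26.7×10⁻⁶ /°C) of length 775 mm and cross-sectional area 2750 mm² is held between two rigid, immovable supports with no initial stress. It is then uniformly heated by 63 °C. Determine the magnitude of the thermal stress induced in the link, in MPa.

With length fixed, the mechanical strain must cancel the thermal strain αΔT = 26.7×10⁻⁶ × 63 = 1682.1×10⁻⁶.
The stress required to suppress this strain is σ = Eε = 44×10³ × 1682.1×10⁻⁶ = 74.01 MPa, compressive since the link is trying to expand.

σ ≈ 74 MPa (compressive)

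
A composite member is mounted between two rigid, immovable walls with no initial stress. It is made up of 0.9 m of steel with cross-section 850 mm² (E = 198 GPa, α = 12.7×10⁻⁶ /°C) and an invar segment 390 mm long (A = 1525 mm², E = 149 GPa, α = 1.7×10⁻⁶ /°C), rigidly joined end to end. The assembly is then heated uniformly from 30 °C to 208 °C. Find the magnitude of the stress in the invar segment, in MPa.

σ ≈ 200 MPa (compressive)

Free thermal expansion of the whole bar: Σ αᵢΔT Lᵢ = 12.7×10⁻⁶×178×900 + 1.7×10⁻⁶×178×390 = 2.153 mm.
The rigid supports impose zero overall length change; the single axial force P common to all segments must satisfy P Σ Lᵢ/(AᵢEᵢ) = δ_free.
Σ Lᵢ/(AᵢEᵢ) = 900/(850×198×10³) + 390/(1525×149×10³) = 7.064×10⁻⁶ mm/N.
So P = 2.153 / 7.064×10⁻⁶ = 304.7 kN, compressive.
σ_{invar} = P / A = 304700 / 1525 = 199.8 MPa.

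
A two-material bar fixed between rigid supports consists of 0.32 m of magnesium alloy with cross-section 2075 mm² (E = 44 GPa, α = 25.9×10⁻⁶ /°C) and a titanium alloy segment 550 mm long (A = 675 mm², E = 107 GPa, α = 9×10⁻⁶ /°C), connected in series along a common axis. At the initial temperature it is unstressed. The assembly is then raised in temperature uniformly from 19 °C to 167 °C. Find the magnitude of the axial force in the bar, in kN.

P ≈ 176 kN (compressive)

With the walls removed the bar would change length by δ_free = Σ αᵢΔT Lᵢ = 25.9×10⁻⁶×148×320 + 9×10⁻⁶×148×550 = 1.959 mm.
The walls prevent any net length change, so an axial force P (same in every segment) develops. Compatibility: P · Σ Lᵢ/(AᵢEᵢ) = δ_free.
The series flexibility is Σ Lᵢ/(AᵢEᵢ) = 320/(2075×44×10³) + 550/(675×107×10³) = 1.112×10⁻⁵ mm/N.
Hence P = δ_free / Σ(L/AE) = 1.959/1.112×10⁻⁵ = 176.2 kN (compressive).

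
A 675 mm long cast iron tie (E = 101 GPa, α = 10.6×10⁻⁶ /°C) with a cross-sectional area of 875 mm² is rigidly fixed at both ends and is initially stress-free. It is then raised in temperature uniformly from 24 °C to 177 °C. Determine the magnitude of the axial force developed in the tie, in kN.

With zero net strain, σ = E·αΔT = 101 GPa × 10.6×10⁻⁶ × 153 = 163.8 MPa.
Then P = σA = 163.8 × 875 mm² = 143.3 kN, compressive.

P ≈ 143 kN (compressive)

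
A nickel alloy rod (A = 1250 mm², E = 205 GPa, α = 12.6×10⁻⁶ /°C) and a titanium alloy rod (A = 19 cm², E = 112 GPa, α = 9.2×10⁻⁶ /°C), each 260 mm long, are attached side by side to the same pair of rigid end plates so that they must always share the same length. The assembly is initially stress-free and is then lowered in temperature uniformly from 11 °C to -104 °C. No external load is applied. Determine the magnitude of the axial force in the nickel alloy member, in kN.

Equilibrium of a rigid end plate with no external load gives equal and opposite internal forces ±P in the two members. Since α_{nickel alloy} > α_{titanium alloy}, cooling drives the nickel alloy into tension and the titanium alloy into compression.
Compatibility of the two members (thermal + elastic change equal): (α₁ − α₂)ΔT = P·[1/(A₁E₁) + 1/(A₂E₂)].
|α₁ − α₂|·ΔT = 3.4×10⁻⁶ × 115 = 0.000391.
1/(A₁E₁) + 1/(A₂E₂) = 1/(1250×205×10³) + 1/(1900×112×10³) = 8.602×10⁻⁹ N⁻¹.
So P = 0.000391 / 8.602×10⁻⁹ = 45.46 kN.

P ≈ 45.5 kN (tensile in the nickel alloy)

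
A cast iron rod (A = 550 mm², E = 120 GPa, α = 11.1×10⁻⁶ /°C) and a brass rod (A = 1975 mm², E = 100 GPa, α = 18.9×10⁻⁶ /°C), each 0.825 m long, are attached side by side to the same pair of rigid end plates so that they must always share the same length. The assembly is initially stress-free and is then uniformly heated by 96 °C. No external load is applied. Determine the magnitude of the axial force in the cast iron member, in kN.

P ≈ 37 kN (tensile in the cast iron)

Both members must finish at the same length. With the larger α, the brass tends to over-expand; the plates restrain it, putting the brass in compression and the cast iron in tension. With no external load the two internal forces are equal and opposite, magnitude P.
Equating the net (thermal + elastic) strains gives |α₁ − α₂|·ΔT = P·[1/(A₁E₁) + 1/(A₂E₂)].
|α₁ − α₂|·ΔT = 7.8×10⁻⁶ × 96 = 0.0007488.
1/(A₁E₁) + 1/(A₂E₂) = 1/(550×120×10³) + 1/(1975×100×10³) = 2.021×10⁻⁸ N⁻¹.
So P = 0.0007488 / 2.021×10⁻⁸ = 37.04 kN.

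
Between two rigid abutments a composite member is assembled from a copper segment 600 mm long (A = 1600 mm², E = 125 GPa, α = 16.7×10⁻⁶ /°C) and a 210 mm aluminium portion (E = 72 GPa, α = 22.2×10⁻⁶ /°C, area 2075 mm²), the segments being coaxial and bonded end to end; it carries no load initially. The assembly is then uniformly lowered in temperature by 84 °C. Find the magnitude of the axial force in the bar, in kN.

P ≈ 280 kN (tensile)

If the supports were absent, the total length change would be Σ αᵢΔT Lᵢ = 16.7×10⁻⁶×84×600 + 22.2×10⁻⁶×84×210 = 1.233 mm.
The rigid supports impose zero overall length change; the single axial force P common to all segments must satisfy P Σ Lᵢ/(AᵢEᵢ) = δ_free.
The series flexibility is Σ Lᵢ/(AᵢEᵢ) = 600/(1600×125×10³) + 210/(2075×72×10³) = 4.406×10⁻⁶ mm/N.
P = 1.233 / 4.406×10⁻⁶ = 279900 N = 279.9 kN, tensile.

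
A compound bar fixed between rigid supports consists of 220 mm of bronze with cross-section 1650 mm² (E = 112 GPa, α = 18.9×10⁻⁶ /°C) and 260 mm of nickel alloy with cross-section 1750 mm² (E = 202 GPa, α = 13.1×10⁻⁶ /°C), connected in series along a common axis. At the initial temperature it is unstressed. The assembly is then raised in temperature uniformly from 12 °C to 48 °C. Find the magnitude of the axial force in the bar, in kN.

If the supports were absent, the total length change would be Σ αᵢΔT Lᵢ = 18.9×10⁻⁶×36×220 + 13.1×10⁻⁶×36×260 = 0.2723 mm.
Since the ends are fixed, an axial force P builds up, equal in every segment, with P · Σ Lᵢ/(AᵢEᵢ) = δ_free.
Σ Lᵢ/(AᵢEᵢ) = 220/(1650×112×10³) + 260/(1750×202×10³) = 1.926×10⁻⁶ mm/N.
So P = 0.2723 / 1.926×10⁻⁶ = 141.4 kN, compressive.

P ≈ 141 kN (compressive)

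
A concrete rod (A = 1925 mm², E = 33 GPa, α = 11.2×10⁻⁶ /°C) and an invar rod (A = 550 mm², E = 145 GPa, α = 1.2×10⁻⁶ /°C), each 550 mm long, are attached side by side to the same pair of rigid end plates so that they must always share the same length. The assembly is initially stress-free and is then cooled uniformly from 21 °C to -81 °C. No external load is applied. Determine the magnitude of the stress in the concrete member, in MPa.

σ ≈ 18.7 MPa (tensile)

The concrete has the larger α, so on cooling it would change length more than the invar if both were free. The rigid plates force a common final length, so the concrete is put into tension and the invar into compression, with equal and opposite forces P (no external load).
Compatibility of the two members (thermal + elastic change equal): (α₁ − α₂)ΔT = P·[1/(A₁E₁) + 1/(A₂E₂)].
|α₁ − α₂|·ΔT = 10×10⁻⁶ × 102 = 0.00102.
1/(A₁E₁) + 1/(A₂E₂) = 1/(1925×33×10³) + 1/(550×145×10³) = 2.828×10⁻⁸ N⁻¹.
So P = 0.00102 / 2.828×10⁻⁸ = 36.07 kN.
σ_{concrete} = P/A₁ = 36070/1925 = 18.74 MPa, tensile.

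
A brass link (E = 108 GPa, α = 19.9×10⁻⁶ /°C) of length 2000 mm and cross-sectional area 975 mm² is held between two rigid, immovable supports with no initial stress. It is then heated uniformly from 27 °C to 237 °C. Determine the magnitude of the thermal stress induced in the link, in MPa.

σ ≈ 451 MPa (compressive)

With length fixed, the mechanical strain must cancel the thermal strain αΔT = 19.9×10⁻⁶ × 210 = 4179×10⁻⁶.
Hence σ = E·αΔT = 108×10³ × 4179×10⁻⁶ = 451.3 MPa, compressive.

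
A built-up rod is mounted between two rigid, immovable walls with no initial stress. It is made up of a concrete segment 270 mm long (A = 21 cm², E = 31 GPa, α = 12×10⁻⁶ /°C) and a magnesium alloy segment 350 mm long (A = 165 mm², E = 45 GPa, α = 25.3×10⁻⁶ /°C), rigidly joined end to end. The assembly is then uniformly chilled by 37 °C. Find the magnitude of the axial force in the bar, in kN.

P ≈ 8.73 kN (tensile)

With the walls removed the bar would change length by δ_free = Σ αᵢΔT Lᵢ = 12×10⁻⁶×37×270 + 25.3×10⁻⁶×37×350 = 0.4475 mm.
The walls prevent any net length change, so an axial force P (same in every segment) develops. Compatibility: P · Σ Lᵢ/(AᵢEᵢ) = δ_free.
The series flexibility is Σ Lᵢ/(AᵢEᵢ) = 270/(2100×31×10³) + 350/(165×45×10³) = 5.129×10⁻⁵ mm/N.
So P = 0.4475 / 5.129×10⁻⁵ = 8.726 kN, tensile.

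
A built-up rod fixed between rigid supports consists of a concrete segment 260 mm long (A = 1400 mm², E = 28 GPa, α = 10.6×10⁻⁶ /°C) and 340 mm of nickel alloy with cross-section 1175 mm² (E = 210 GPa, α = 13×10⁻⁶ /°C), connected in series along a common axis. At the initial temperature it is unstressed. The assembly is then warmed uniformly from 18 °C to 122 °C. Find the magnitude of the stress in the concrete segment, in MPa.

Free thermal expansion of the whole bar: Σ αᵢΔT Lᵢ = 10.6×10⁻⁶×104×260 + 13×10⁻⁶×104×340 = 0.7463 mm.
The rigid supports impose zero overall length change; the single axial force P common to all segments must satisfy P Σ Lᵢ/(AᵢEᵢ) = δ_free.
The series flexibility is Σ Lᵢ/(AᵢEᵢ) = 260/(1400×28×10³) + 340/(1175×210×10³) = 8.011×10⁻⁶ mm/N.
So P = 0.7463 / 8.011×10⁻⁶ = 93.16 kN, compressive.
σ_{concrete} = P / A = 93160 / 1400 = 66.55 MPa.

σ ≈ 66.5 MPa (compressive)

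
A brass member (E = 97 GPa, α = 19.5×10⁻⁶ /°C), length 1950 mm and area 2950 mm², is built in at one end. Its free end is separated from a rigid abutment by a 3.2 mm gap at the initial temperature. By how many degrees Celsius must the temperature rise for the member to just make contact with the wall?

Contact occurs when the free expansion equals the gap: αΔT L = 3.2 mm.
So ΔT = g/(αL) = 3.2/(19.5×10⁻⁶ × 1950) = 84.16 °C.

ΔT ≈ 84.2 °C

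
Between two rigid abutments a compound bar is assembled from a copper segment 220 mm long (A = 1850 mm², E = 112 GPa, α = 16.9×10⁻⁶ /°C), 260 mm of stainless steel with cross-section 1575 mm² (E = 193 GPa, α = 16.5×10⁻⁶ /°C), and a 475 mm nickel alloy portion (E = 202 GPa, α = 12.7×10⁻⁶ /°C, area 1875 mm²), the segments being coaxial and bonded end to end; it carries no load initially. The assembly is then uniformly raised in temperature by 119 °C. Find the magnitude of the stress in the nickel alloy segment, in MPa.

σ ≈ 281 MPa (compressive)

With the walls removed the bar would change length by δ_free = Σ αᵢΔT Lᵢ = 16.9×10⁻⁶×119×220 + 16.5×10⁻⁶×119×260 + 12.7×10⁻⁶×119×475 = 1.671 mm.
The walls prevent any net length change, so an axial force P (same in every segment) develops. Compatibility: P · Σ Lᵢ/(AᵢEᵢ) = δ_free.
Σ Lᵢ/(AᵢEᵢ) = 220/(1850×112×10³) + 260/(1575×193×10³) + 475/(1875×202×10³) = 3.171×10⁻⁶ mm/N.
P = 1.671 / 3.171×10⁻⁶ = 526900 N = 526.9 kN, compressive.
σ_{nickel alloy} = P / A = 526900 / 1875 = 281 MPa.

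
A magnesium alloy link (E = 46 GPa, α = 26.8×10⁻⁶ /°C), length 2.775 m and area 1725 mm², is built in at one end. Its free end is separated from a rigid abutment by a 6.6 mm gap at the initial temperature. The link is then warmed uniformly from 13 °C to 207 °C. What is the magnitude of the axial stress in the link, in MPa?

σ ≈ 130 MPa (compressive)

Free thermal elongation = αΔT L = 26.8×10⁻⁶ × 194 × 2775 = 14.43 mm.
This exceeds the 6.6 mm gap, so the wall pushes back. The portion of expansion that must be recovered elastically is δ_free − gap = 14.43 − 6.6 = 7.828 mm.
Compatibility: PL/(AE) = 7.828 mm, so σ = P/A = E × (7.828/2775) = 129.8 MPa.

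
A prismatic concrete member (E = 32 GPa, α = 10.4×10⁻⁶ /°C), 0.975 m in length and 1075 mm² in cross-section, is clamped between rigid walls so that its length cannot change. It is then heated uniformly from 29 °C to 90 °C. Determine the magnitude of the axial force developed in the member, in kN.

P ≈ 21.8 kN (compressive)

With zero net strain, σ = E·αΔT = 32 GPa × 10.4×10⁻⁶ × 61 = 20.3 MPa.
P = AEαΔT = 1075 × 32×10³ × 10.4×10⁻⁶ × 61 = 21.82 kN (compressive).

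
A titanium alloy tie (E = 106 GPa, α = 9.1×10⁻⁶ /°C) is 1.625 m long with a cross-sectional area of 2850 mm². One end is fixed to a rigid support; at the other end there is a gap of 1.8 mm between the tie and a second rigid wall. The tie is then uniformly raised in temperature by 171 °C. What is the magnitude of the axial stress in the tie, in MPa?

Unrestrained expansion: δ_free = αΔT L = 9.1×10⁻⁶ × 171 × 1625 = 2.529 mm.
This exceeds the 1.8 mm gap, so the wall pushes back. The portion of expansion that must be recovered elastically is δ_free − gap = 2.529 − 1.8 = 0.7287 mm.
Compatibility: PL/(AE) = 0.7287 mm, so σ = P/A = E × (0.7287/1625) = 47.53 MPa.

σ ≈ 47.5 MPa (compressive)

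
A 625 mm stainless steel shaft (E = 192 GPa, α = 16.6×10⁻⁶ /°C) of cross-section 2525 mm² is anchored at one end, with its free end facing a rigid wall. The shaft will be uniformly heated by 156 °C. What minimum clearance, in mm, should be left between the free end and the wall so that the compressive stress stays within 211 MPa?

Free expansion if unrestrained: δ_free = αΔT L = 16.6×10⁻⁶ × 156 × 625 = 1.619 mm.
A stress of 211 MPa corresponds to the wall pushing the shaft back by σL/E = 211×625/(192×10³) = 0.6868 mm.
So the gap has to take up the difference, g_min = δ_free − σL/E = 1.619 − 0.6868 = 0.9317 mm.

g ≈ 0.932 mm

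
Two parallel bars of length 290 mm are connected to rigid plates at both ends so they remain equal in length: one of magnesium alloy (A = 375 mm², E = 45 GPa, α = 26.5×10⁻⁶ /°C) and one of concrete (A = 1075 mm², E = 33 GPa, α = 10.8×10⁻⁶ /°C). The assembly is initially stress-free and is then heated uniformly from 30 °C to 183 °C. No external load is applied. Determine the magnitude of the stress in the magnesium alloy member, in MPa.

Both members must finish at the same length. With the larger α, the magnesium alloy tends to over-expand; the plates restrain it, putting the magnesium alloy in compression and the concrete in tension. With no external load the two internal forces are equal and opposite, magnitude P.
Setting the final lengths equal and cancelling L: (α₁ − α₂)ΔT = P/(A₁E₁) + P/(A₂E₂).
|α₁ − α₂|·ΔT = 15.7×10⁻⁶ × 153 = 0.002402.
1/(A₁E₁) + 1/(A₂E₂) = 1/(375×45×10³) + 1/(1075×33×10³) = 8.745×10⁻⁸ N⁻¹.
P = 0.002402 / 8.745×10⁻⁸ = 27470 N = 27.47 kN.
σ_{magnesium alloy} = P/A₁ = 27470/375 = 73.25 MPa, compressive.

σ ≈ 73.3 MPa (compressive)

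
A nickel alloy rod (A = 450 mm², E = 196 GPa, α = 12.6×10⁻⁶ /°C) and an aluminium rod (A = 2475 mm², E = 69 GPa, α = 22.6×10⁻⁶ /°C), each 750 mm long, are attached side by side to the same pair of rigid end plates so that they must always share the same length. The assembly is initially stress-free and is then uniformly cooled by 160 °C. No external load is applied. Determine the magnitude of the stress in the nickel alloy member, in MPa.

The aluminium has the larger α, so on cooling it would change length more than the nickel alloy if both were free. The rigid plates force a common final length, so the aluminium is put into tension and the nickel alloy into compression, with equal and opposite forces P (no external load).
Equating the net (thermal + elastic) strains gives |α₁ − α₂|·ΔT = P·[1/(A₁E₁) + 1/(A₂E₂)].
|α₁ − α₂|·ΔT = 10×10⁻⁶ × 160 = 0.0016.
1/(A₁E₁) + 1/(A₂E₂) = 1/(450×196×10³) + 1/(2475×69×10³) = 1.719×10⁻⁸ N⁻¹.
So P = 0.0016 / 1.719×10⁻⁸ = 93.06 kN.
σ_{nickel alloy} = P/A₁ = 93060/450 = 206.8 MPa, compressive.

σ ≈ 207 MPa (compressive)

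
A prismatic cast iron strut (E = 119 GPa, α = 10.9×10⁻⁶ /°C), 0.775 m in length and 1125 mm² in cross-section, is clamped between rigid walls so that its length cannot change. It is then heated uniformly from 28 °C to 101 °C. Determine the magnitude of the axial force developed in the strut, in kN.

P ≈ 107 kN (compressive)

Full restraint means ε = 0, so the stress is σ = EαΔT = 119×10³ × 10.9×10⁻⁶ × 73 = 94.69 MPa.
P = AEαΔT = 1125 × 119×10³ × 10.9×10⁻⁶ × 73 = 106.5 kN (compressive).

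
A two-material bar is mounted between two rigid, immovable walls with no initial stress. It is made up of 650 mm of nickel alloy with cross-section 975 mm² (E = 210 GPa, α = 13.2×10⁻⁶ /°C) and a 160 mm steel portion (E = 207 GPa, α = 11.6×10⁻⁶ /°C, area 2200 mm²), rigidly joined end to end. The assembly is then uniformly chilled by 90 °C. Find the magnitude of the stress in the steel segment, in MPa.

σ ≈ 121 MPa (tensile)

If the supports were absent, the total length change would be Σ αᵢΔT Lᵢ = 13.2×10⁻⁶×90×650 + 11.6×10⁻⁶×90×160 = 0.9392 mm.
The rigid supports impose zero overall length change; the single axial force P common to all segments must satisfy P Σ Lᵢ/(AᵢEᵢ) = δ_free.
The series flexibility is Σ Lᵢ/(AᵢEᵢ) = 650/(975×210×10³) + 160/(2200×207×10³) = 3.526×10⁻⁶ mm/N.
P = 0.9392 / 3.526×10⁻⁶ = 266400 N = 266.4 kN, tensile.
σ_{steel} = P / A = 266400 / 2200 = 121.1 MPa.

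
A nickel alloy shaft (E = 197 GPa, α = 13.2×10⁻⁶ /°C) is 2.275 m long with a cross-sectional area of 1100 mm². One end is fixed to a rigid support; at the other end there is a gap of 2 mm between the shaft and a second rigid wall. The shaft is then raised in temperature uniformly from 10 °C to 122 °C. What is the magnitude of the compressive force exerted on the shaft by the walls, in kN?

P ≈ 130 kN

If the wall were absent the shaft would grow by αΔT L = 13.2×10⁻⁶ × 112 × 2275 = 3.363 mm.
This exceeds the 2 mm gap, so the wall pushes back. The portion of expansion that must be recovered elastically is δ_free − gap = 3.363 − 2 = 1.363 mm.
Compatibility: PL/(AE) = 1.363 mm, so σ = P/A = E × (1.363/2275) = 118.1 MPa.
Force on the wall = σA = 118.1 × 1100 mm² = 129.9 kN.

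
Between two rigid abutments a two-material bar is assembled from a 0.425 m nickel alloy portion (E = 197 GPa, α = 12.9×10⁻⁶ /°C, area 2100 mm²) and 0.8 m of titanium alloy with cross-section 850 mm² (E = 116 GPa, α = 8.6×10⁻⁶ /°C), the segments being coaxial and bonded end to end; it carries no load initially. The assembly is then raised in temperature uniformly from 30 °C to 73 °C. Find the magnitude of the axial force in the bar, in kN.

P ≈ 58.2 kN (compressive)

With the walls removed the bar would change length by δ_free = Σ αᵢΔT Lᵢ = 12.9×10⁻⁶×43×425 + 8.6×10⁻⁶×43×800 = 0.5316 mm.
The rigid supports impose zero overall length change; the single axial force P common to all segments must satisfy P Σ Lᵢ/(AᵢEᵢ) = δ_free.
Σ Lᵢ/(AᵢEᵢ) = 425/(2100×197×10³) + 800/(850×116×10³) = 9.141×10⁻⁶ mm/N.
P = 0.5316 / 9.141×10⁻⁶ = 58150 N = 58.15 kN, compressive.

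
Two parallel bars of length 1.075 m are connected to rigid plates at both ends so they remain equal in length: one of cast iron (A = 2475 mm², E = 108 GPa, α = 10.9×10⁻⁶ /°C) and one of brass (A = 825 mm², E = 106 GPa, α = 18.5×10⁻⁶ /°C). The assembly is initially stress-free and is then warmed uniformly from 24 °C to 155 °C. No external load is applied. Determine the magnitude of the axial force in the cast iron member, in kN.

Equilibrium of a rigid end plate with no external load gives equal and opposite internal forces ±P in the two members. Since α_{brass} > α_{cast iron}, heating drives the brass into compression and the cast iron into tension.
Compatibility of the two members (thermal + elastic change equal): (α₁ − α₂)ΔT = P·[1/(A₁E₁) + 1/(A₂E₂)].
|α₁ − α₂|·ΔT = 7.6×10⁻⁶ × 131 = 0.0009956.
1/(A₁E₁) + 1/(A₂E₂) = 1/(2475×108×10³) + 1/(825×106×10³) = 1.518×10⁻⁸ N⁻¹.
P = 0.0009956 / 1.518×10⁻⁸ = 65600 N = 65.6 kN.

P ≈ 65.6 kN (tensile in the cast iron)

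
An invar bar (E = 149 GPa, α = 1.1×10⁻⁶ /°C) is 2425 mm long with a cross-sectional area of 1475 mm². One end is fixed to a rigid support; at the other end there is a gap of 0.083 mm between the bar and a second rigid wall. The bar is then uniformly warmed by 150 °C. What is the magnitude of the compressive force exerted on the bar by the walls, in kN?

P ≈ 28.7 kN

Unrestrained expansion: δ_free = αΔT L = 1.1×10⁻⁶ × 150 × 2425 = 0.4001 mm.
The gap closes (δ_free > 0.083 mm) and the wall then resists a further 0.4001 − 0.083 = 0.3171 mm of expansion.
So σ = E(δ_free − g)/L = 149×10³ × 0.3171/2425 = 19.49 MPa.
P = σA = 19.49 × 1475 = 28.74 kN.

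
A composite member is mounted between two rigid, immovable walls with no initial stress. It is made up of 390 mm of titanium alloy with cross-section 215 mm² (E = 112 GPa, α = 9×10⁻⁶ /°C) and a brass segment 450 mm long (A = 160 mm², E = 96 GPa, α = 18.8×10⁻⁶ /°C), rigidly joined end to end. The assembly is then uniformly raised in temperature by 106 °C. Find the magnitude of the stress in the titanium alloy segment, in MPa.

Free thermal expansion of the whole bar: Σ αᵢΔT Lᵢ = 9×10⁻⁶×106×390 + 18.8×10⁻⁶×106×450 = 1.269 mm.
The rigid supports impose zero overall length change; the single axial force P common to all segments must satisfy P Σ Lᵢ/(AᵢEᵢ) = δ_free.
Σ Lᵢ/(AᵢEᵢ) = 390/(215×112×10³) + 450/(160×96×10³) = 4.549×10⁻⁵ mm/N.
Hence P = δ_free / Σ(L/AE) = 1.269/4.549×10⁻⁵ = 27.89 kN (compressive).
σ_{titanium alloy} = P / A = 27890 / 215 = 129.7 MPa.

σ ≈ 130 MPa (compressive)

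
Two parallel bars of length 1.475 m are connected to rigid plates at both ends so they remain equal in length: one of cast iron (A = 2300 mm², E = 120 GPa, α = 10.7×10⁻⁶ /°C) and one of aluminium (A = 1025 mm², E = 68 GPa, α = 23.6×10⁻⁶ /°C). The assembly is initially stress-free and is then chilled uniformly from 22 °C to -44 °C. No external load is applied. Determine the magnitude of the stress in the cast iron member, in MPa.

σ ≈ 20.6 MPa (compressive)

Both members must finish at the same length. With the larger α, the aluminium tends to over-contract; the plates restrain it, putting the aluminium in tension and the cast iron in compression. With no external load the two internal forces are equal and opposite, magnitude P.
Setting the final lengths equal and cancelling L: (α₁ − α₂)ΔT = P/(A₁E₁) + P/(A₂E₂).
|α₁ − α₂|·ΔT = 12.9×10⁻⁶ × 66 = 0.0008514.
1/(A₁E₁) + 1/(A₂E₂) = 1/(2300×120×10³) + 1/(1025×68×10³) = 1.797×10⁻⁸ N⁻¹.
P = 0.0008514 / 1.797×10⁻⁸ = 47380 N = 47.38 kN.
σ_{cast iron} = P/A₁ = 47380/2300 = 20.6 MPa, compressive.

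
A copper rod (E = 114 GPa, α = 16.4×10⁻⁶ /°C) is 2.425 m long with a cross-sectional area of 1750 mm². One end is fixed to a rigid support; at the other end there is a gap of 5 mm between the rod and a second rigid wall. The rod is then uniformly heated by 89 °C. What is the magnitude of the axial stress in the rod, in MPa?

Free thermal elongation = αΔT L = 16.4×10⁻⁶ × 89 × 2425 = 3.54 mm.
This is smaller than the 5 mm clearance, so the rod expands freely without reaching the stop — the stress is zero.

σ ≈ 0 MPa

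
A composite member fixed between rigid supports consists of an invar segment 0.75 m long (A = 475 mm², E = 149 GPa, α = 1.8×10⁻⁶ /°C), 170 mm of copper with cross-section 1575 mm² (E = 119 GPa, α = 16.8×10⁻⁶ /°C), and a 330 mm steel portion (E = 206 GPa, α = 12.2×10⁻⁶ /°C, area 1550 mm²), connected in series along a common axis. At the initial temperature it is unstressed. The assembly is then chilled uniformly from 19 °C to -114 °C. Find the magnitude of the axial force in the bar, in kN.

Free thermal contraction of the whole bar: Σ αᵢΔT Lᵢ = 1.8×10⁻⁶×133×750 + 16.8×10⁻⁶×133×170 + 12.2×10⁻⁶×133×330 = 1.095 mm.
The rigid supports impose zero overall length change; the single axial force P common to all segments must satisfy P Σ Lᵢ/(AᵢEᵢ) = δ_free.
Σ Lᵢ/(AᵢEᵢ) = 750/(475×149×10³) + 170/(1575×119×10³) + 330/(1550×206×10³) = 1.254×10⁻⁵ mm/N.
Hence P = δ_free / Σ(L/AE) = 1.095/1.254×10⁻⁵ = 87.33 kN (tensile).

P ≈ 87.3 kN (tensile)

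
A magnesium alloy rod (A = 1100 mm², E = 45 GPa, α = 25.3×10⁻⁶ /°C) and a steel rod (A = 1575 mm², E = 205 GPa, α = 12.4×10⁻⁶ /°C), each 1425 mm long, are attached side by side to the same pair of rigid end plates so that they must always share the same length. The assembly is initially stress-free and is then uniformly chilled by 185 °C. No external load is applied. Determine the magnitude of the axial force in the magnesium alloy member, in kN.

Equilibrium of a rigid end plate with no external load gives equal and opposite internal forces ±P in the two members. Since α_{magnesium alloy} > α_{steel}, cooling drives the magnesium alloy into tension and the steel into compression.
Setting the final lengths equal and cancelling L: (α₁ − α₂)ΔT = P/(A₁E₁) + P/(A₂E₂).
|α₁ − α₂|·ΔT = 12.9×10⁻⁶ × 185 = 0.002387.
1/(A₁E₁) + 1/(A₂E₂) = 1/(1100×45×10³) + 1/(1575×205×10³) = 2.33×10⁻⁸ N⁻¹.
P = 0.002387 / 2.33×10⁻⁸ = 102400 N = 102.4 kN.

P ≈ 102 kN (tensile in the magnesium alloy)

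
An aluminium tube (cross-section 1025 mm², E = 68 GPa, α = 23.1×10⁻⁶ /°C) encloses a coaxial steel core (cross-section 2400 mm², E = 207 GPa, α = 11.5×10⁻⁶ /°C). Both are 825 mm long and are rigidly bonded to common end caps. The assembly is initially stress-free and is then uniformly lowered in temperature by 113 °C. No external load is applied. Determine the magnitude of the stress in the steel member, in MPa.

σ ≈ 33.4 MPa (compressive)

Equilibrium of a rigid end plate with no external load gives equal and opposite internal forces ±P in the two members. Since α_{aluminium} > α_{steel}, cooling drives the aluminium into tension and the steel into compression.
Equating the net (thermal + elastic) strains gives |α₁ − α₂|·ΔT = P·[1/(A₁E₁) + 1/(A₂E₂)].
|α₁ − α₂|·ΔT = 11.6×10⁻⁶ × 113 = 0.001311.
1/(A₁E₁) + 1/(A₂E₂) = 1/(1025×68×10³) + 1/(2400×207×10³) = 1.636×10⁻⁸ N⁻¹.
P = 0.001311 / 1.636×10⁻⁸ = 80120 N = 80.12 kN.
σ_{steel} = P/A₂ = 80120/2400 = 33.38 MPa, compressive.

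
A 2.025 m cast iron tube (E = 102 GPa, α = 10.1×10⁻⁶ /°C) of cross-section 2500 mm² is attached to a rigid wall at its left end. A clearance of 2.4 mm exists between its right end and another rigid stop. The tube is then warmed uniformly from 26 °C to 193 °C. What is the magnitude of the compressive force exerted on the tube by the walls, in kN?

P ≈ 128 kN

Free thermal elongation = αΔT L = 10.1×10⁻⁶ × 167 × 2025 = 3.416 mm.
This exceeds the 2.4 mm gap, so the wall pushes back. The portion of expansion that must be recovered elastically is δ_free − gap = 3.416 − 2.4 = 1.016 mm.
That suppressed elongation corresponds to σ = E·Δ/L = 102×10³ × 1.016/2025 = 51.15 MPa.
Force on the wall = σA = 51.15 × 2500 mm² = 127.9 kN.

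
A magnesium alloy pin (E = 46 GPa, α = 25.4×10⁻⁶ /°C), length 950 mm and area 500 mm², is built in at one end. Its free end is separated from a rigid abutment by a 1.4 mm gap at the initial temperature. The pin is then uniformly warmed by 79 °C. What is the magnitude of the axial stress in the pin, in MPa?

σ ≈ 24.5 MPa (compressive)

Free thermal elongation = αΔT L = 25.4×10⁻⁶ × 79 × 950 = 1.906 mm.
The gap closes (δ_free > 1.4 mm) and the wall then resists a further 1.906 − 1.4 = 0.5063 mm of expansion.
So σ = E(δ_free − g)/L = 46×10³ × 0.5063/950 = 24.51 MPa.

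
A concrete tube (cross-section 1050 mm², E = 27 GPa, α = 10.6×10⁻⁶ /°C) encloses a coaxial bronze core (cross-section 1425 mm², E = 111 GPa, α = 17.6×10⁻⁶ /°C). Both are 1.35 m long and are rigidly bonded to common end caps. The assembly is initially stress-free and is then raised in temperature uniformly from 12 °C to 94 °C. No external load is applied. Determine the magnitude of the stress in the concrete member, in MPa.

σ ≈ 13.1 MPa (tensile)

Equilibrium of a rigid end plate with no external load gives equal and opposite internal forces ±P in the two members. Since α_{bronze} > α_{concrete}, heating drives the bronze into compression and the concrete into tension.
Equating the net (thermal + elastic) strains gives |α₁ − α₂|·ΔT = P·[1/(A₁E₁) + 1/(A₂E₂)].
|α₁ − α₂|·ΔT = 7×10⁻⁶ × 82 = 0.000574.
1/(A₁E₁) + 1/(A₂E₂) = 1/(1050×27×10³) + 1/(1425×111×10³) = 4.16×10⁻⁸ N⁻¹.
P = 0.000574 / 4.16×10⁻⁸ = 13800 N = 13.8 kN.
σ_{concrete} = P/A₁ = 13800/1050 = 13.14 MPa, tensile.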